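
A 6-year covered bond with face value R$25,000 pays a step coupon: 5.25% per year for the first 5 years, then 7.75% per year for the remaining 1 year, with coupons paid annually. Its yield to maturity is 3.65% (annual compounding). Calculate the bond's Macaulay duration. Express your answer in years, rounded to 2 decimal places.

Periodic yield y = 0.0365. Discount each cash flow and weight by its year:
  t   CF        PV=CF/(1+0.0365)^t    t·PV
  1     1,312.50     1,266.2808     1,266.2808
  2     1,312.50     1,221.6891     2,443.3782
  3     1,312.50     1,178.6677     3,536.0032
  4     1,312.50     1,137.1613     4,548.6454
  5     1,312.50     1,097.1166     5,485.5829
  6    26,937.50    21,724.0828   130,344.4967
  Σ                 27,624.9983   147,624.3871
Price P = Σ PV = 27,624.9983.
Macaulay duration = Σ(t·PV) / P = 147,624.3871 / 27,624.9983 = 5.34387 years.

5.34 years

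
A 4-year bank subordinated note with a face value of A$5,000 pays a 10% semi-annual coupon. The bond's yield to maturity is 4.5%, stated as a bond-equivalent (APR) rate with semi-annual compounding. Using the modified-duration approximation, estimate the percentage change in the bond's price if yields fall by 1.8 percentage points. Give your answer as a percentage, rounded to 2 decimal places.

Periodic yield y = 0.0225. Modified duration first:
  t   CF        PV=CF/(1+0.0225)^t    t·PV
  1       250.00       244.4988       244.4988
  2       250.00       239.1186       478.2372
  3       250.00       233.8568       701.5705
  4       250.00       228.7108       914.8433
  5       250.00       223.6781     1,118.3904
  6       250.00       218.7561     1,312.5364
  7       250.00       213.9424     1,497.5966
  8     5,250.00     4,393.9263    35,151.4105
  Σ                  5,996.4879    41,419.0837
P = 5,996.4879; D_Mac = 6.90722 half-year periods = 3.45361 yrs; D_mod = 3.45361/(1+0.0225) = 3.37762 yrs.
ΔP/P ≈ -D_mod · Δy = -3.37762 × (-0.018) = +0.060797 = +6.0797%.

+6.08%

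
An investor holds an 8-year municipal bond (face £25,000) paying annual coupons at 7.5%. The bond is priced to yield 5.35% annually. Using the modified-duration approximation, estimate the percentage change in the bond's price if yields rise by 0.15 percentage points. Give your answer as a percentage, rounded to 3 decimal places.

Periodic yield y = 0.0535. Modified duration first:
  t   CF        PV=CF/(1+0.0535)^t    t·PV
  1     1,875.00     1,779.7817     1,779.7817
  2     1,875.00     1,689.3988     3,378.7977
  3     1,875.00     1,603.6059     4,810.8178
  4     1,875.00     1,522.1698     6,088.6794
  5     1,875.00     1,444.8693     7,224.3466
  6     1,875.00     1,371.4944     8,228.9663
  7     1,875.00     1,301.8456     9,112.9195
  8    26,875.00    17,712.1856   141,697.4845
  Σ                 28,425.3512   182,321.7934
P = 28,425.3512; D_Mac = 6.41406 yrs; D_mod = 6.41406/(1+0.0535) = 6.08833 yrs.
ΔP/P ≈ -D_mod · Δy = -6.08833 × (+0.0015) = -0.009132 = -0.9132%.

-0.913%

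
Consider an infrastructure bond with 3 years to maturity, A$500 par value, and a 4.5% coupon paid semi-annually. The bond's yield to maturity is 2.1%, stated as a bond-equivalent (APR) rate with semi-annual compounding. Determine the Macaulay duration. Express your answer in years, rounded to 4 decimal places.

Periodic yield y = 0.0105. Discount each cash flow and weight by its period:
  t   CF        PV=CF/(1+0.0105)^t    t·PV
  1        11.25        11.1331        11.1331
  2        11.25        11.0174        22.0348
  3        11.25        10.9029        32.7088
  4        11.25        10.7896        43.1586
  5        11.25        10.6775        53.3877
  6       511.25       480.1925     2,881.1553
  Σ                    534.7132     3,043.5783
Price P = Σ PV = 534.7132.
Macaulay duration = Σ(t·PV) / P = 3,043.5783 / 534.7132 = 5.69198 half-year periods.
In years: 5.69198 / 2 = 2.84599 years.

2.8460 years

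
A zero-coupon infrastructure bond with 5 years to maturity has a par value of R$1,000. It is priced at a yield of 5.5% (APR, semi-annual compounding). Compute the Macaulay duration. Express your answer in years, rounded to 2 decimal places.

A zero-coupon bond has a single cash flow at maturity, so its Macaulay duration equals its maturity: 5 years.
(Equivalently: 10 semi-annual periods ÷ 2 = 5 years.)

5.00 years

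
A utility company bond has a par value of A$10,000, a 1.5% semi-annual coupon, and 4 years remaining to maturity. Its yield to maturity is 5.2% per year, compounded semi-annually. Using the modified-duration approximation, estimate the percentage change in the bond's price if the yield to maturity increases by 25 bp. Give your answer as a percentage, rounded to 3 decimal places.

-0.947%

Periodic yield y = 0.026. Modified duration first:
  t   CF        PV=CF/(1+0.026)^t    t·PV
  1        75.00        73.0994        73.0994
  2        75.00        71.2470       142.4940
  3        75.00        69.4415       208.3245
  4        75.00        67.6818       270.7272
  5        75.00        65.9667       329.8333
  6        75.00        64.2950       385.7699
  7        75.00        62.6657       438.6597
  8    10,075.00     8,204.7654    65,638.1233
  Σ                  8,679.1624    67,487.0314
P = 8,679.1624; D_Mac = 7.77575 half-year periods = 3.88788 yrs; D_mod = 3.88788/(1+0.026) = 3.78935 yrs.
ΔP/P ≈ -D_mod · Δy = -3.78935 × (+0.0025) = -0.009473 = -0.9473%.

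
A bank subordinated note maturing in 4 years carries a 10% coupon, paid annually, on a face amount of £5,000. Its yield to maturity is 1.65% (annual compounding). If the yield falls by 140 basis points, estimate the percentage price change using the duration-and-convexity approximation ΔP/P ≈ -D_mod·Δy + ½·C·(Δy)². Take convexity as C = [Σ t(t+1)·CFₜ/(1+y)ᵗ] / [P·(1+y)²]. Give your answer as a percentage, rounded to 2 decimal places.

+5.06%

With y = 0.0165:
  t   CF        PV=CF/(1+0.0165)^t    t·PV        t(t+1)·PV
  1       500.00       491.8839       491.8839         983.7678
  2       500.00       483.8996       967.7991       2,903.3974
  3       500.00       476.0448     1,428.1345       5,712.5380
  4     5,500.00     5,151.4935    20,605.9741     103,029.8703
  Σ                  6,603.3218    23,493.7916     112,629.5736
P = 6,603.3218; D_Mac = 3.55787 yrs; D_mod = 3.50012 yrs; C = 16.50727.
Duration effect: -3.50012 × (-0.014) = +0.049002
Convexity effect: 0.5 × 16.50727 × (-0.014)² = +0.0016177
ΔP/P ≈ +0.049002 + 0.0016177 = +0.050619 = +5.0619%.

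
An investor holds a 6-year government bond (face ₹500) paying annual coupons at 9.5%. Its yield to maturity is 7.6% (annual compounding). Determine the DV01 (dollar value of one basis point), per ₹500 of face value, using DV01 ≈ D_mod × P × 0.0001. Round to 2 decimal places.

Periodic yield y = 0.076.
  t   CF        PV=CF/(1+0.076)^t    t·PV
  1        47.50        44.1450        44.1450
  2        47.50        41.0269        82.0539
  3        47.50        38.1291       114.3874
  4        47.50        35.4360       141.7439
  5        47.50        32.9331       164.6654
  6       547.50       352.7853     2,116.7119
  Σ                    544.4554     2,663.7074
P = 544.4554; D_Mac = 4.89243 yrs; D_mod = 4.54686 yrs.
DV01 ≈ 4.54686 × 544.4554 × 0.0001 = 0.247556.

₹0.25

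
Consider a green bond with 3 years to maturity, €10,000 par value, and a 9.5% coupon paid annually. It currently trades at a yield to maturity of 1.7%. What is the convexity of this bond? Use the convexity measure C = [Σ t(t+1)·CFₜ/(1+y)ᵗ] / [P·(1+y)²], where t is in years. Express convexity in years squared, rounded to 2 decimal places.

10.43

With y = 0.017:
  t   CF        PV=CF/(1+0.017)^t    t·PV        t(t+1)·PV
  1       950.00       934.1200       934.1200       1,868.2399
  2       950.00       918.5054     1,837.0107       5,511.0322
  3    10,950.00    10,410.0127    31,230.0382     124,920.1527
  Σ                 12,262.6381    34,001.1689     132,299.4248
P = 12,262.6381.
Convexity = Σ t(t+1)·PV / [P·(1+y)²] = 132,299.4248 / (12,262.6381 × 1.034289) = 10.43115.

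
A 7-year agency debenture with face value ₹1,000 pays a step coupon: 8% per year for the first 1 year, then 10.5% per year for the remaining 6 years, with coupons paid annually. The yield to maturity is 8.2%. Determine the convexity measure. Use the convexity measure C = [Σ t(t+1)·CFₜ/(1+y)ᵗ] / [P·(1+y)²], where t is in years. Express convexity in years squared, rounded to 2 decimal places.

With y = 0.082:
  t   CF        PV=CF/(1+0.082)^t    t·PV        t(t+1)·PV
  1        80.00        73.9372        73.9372         147.8743
  2       105.00        89.6881       179.3762         538.1285
  3       105.00        82.8910       248.6731         994.6923
  4       105.00        76.6091       306.4363       1,532.1816
  5       105.00        70.8032       354.0161       2,124.0965
  6       105.00        65.4374       392.6241       2,748.3689
  7     1,105.00       636.4605     4,455.2235      35,641.7878
  Σ                  1,095.8264     6,010.2864      43,727.1300
P = 1,095.8264.
Convexity = Σ t(t+1)·PV / [P·(1+y)²] = 43,727.1300 / (1,095.8264 × 1.170724) = 34.08432.

34.08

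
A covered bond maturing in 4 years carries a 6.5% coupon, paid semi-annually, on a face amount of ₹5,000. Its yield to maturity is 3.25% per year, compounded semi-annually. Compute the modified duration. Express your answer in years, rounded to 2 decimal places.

Periodic yield y = 0.01625. First find Macaulay duration:
  t   CF        PV=CF/(1+0.01625)^t    t·PV
  1       162.50       159.9016       159.9016
  2       162.50       157.3447       314.6895
  3       162.50       154.8288       464.4863
  4       162.50       152.3530       609.4122
  5       162.50       149.9169       749.5845
  6       162.50       147.5197       885.1182
  7       162.50       145.1608     1,016.1258
  8     5,162.50     4,537.9070    36,303.2564
  Σ                  5,604.9326    40,502.5745
P = 5,604.9326; Macaulay duration = 40,502.5745 / 5,604.9326 = 7.22624 half-year periods = 3.61312 years.
Modified duration = D_Mac / (1 + y) = 3.61312 / 1.01625 = 3.55534 years.

3.56 years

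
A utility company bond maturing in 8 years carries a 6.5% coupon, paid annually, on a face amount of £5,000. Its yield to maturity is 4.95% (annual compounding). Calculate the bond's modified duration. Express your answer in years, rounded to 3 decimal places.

Periodic yield y = 0.0495. First find Macaulay duration:
  t   CF        PV=CF/(1+0.0495)^t    t·PV
  1       325.00       309.6713       309.6713
  2       325.00       295.0655       590.1311
  3       325.00       281.1487       843.4460
  4       325.00       267.8882     1,071.5528
  5       325.00       255.2532     1,276.2659
  6       325.00       243.2141     1,459.2844
  7       325.00       231.7428     1,622.1996
  8     5,325.00     3,617.9292    28,943.4339
  Σ                  5,501.9130    36,115.9850
P = 5,501.9130; Macaulay duration = 36,115.9850 / 5,501.9130 = 6.56426 years.
Modified duration = D_Mac / (1 + y) = 6.56426 / 1.0495 = 6.25465 years.

6.255 years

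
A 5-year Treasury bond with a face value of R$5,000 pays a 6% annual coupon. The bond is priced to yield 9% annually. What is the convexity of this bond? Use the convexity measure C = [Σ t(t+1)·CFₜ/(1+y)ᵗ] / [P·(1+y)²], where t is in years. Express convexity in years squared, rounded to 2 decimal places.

With y = 0.09:
  t   CF        PV=CF/(1+0.09)^t    t·PV        t(t+1)·PV
  1       300.00       275.2294       275.2294         550.4587
  2       300.00       252.5040       505.0080       1,515.0240
  3       300.00       231.6550       694.9651       2,779.8605
  4       300.00       212.5276       850.1103       4,250.5513
  5     5,300.00     3,444.6363    17,223.1817     103,339.0904
  Σ                  4,416.5523    19,548.4945     112,434.9849
P = 4,416.5523.
Convexity = Σ t(t+1)·PV / [P·(1+y)²] = 112,434.9849 / (4,416.5523 × 1.188100) = 21.42718.

21.43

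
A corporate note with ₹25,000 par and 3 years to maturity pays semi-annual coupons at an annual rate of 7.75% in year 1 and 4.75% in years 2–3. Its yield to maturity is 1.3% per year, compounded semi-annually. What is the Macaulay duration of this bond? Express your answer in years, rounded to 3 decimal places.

2.786 years

Periodic yield y = 0.0065. Discount each cash flow and weight by its period:
  t   CF        PV=CF/(1+0.0065)^t    t·PV
  1       968.75       962.4938       962.4938
  2       968.75       956.2780     1,912.5560
  3       593.75       582.3208     1,746.9623
  4       593.75       578.5601     2,314.2405
  5       593.75       574.8238     2,874.1189
  6    25,593.75    24,617.9139   147,707.4833
  Σ                 28,272.3903   157,517.8548
Price P = Σ PV = 28,272.3903.
Macaulay duration = Σ(t·PV) / P = 157,517.8548 / 28,272.3903 = 5.57144 half-year periods.
In years: 5.57144 / 2 = 2.78572 years.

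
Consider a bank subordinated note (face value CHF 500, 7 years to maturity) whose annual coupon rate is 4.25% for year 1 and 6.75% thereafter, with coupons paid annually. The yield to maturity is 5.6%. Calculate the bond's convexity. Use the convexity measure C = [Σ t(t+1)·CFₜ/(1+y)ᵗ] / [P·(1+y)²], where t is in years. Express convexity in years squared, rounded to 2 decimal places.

40.15

With y = 0.056:
  t   CF        PV=CF/(1+0.056)^t    t·PV        t(t+1)·PV
  1        21.25        20.1231        20.1231          40.2462
  2        33.75        30.2654        60.5307         181.5922
  3        33.75        28.6604        85.9812         343.9246
  4        33.75        27.1405       108.5621         542.8103
  5        33.75        25.7012       128.5062         771.0374
  6        33.75        24.3383       146.0298       1,022.2087
  7       533.75       364.4941     2,551.4585      20,411.6676
  Σ                    520.7230     3,101.1916      23,313.4870
P = 520.7230.
Convexity = Σ t(t+1)·PV / [P·(1+y)²] = 23,313.4870 / (520.7230 × 1.115136) = 40.14881.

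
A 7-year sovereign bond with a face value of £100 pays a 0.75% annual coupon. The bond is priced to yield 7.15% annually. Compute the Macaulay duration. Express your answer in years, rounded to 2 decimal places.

Periodic yield y = 0.0715. Discount each cash flow and weight by its year:
  t   CF        PV=CF/(1+0.0715)^t    t·PV
  1         0.75         0.7000         0.7000
  2         0.75         0.6532         1.3065
  3         0.75         0.6097         1.8290
  4         0.75         0.5690         2.2759
  5         0.75         0.5310         2.6550
  6         0.75         0.4956         2.9734
  7       100.75        62.1298       434.9085
  Σ                     65.6882       446.6483
Price P = Σ PV = 65.6882.
Macaulay duration = Σ(t·PV) / P = 446.6483 / 65.6882 = 6.79952 years.

6.80 years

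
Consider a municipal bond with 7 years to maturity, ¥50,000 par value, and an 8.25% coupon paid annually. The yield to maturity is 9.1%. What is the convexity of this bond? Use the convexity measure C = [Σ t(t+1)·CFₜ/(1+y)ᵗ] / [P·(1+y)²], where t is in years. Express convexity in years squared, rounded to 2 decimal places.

34.31

With y = 0.091:
  t   CF        PV=CF/(1+0.091)^t    t·PV        t(t+1)·PV
  1     4,125.00     3,780.9349     3,780.9349       7,561.8698
  2     4,125.00     3,465.5682     6,931.1364      20,793.4093
  3     4,125.00     3,176.5062     9,529.5185      38,118.0739
  4     4,125.00     2,911.5547    11,646.2187      58,231.0936
  5     4,125.00     2,668.7027    13,343.5137      80,061.0819
  6     4,125.00     2,446.1070    14,676.6420     102,736.4937
  7    54,125.00    29,418.7798   205,931.4584   1,647,451.6675
  Σ                 47,868.1535   265,839.4226   1,954,953.6898
P = 47,868.1535.
Convexity = Σ t(t+1)·PV / [P·(1+y)²] = 1,954,953.6898 / (47,868.1535 × 1.190281) = 34.31155.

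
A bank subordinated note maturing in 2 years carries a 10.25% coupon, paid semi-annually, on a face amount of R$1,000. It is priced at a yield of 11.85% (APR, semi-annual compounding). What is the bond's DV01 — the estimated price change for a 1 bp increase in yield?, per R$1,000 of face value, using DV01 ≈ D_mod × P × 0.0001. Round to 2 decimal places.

Periodic yield y = 0.05925.
  t   CF        PV=CF/(1+0.05925)^t    t·PV
  1        51.25        48.3833        48.3833
  2        51.25        45.6769        91.3539
  3        51.25        43.1220       129.3659
  4     1,051.25       835.0493     3,340.1972
  Σ                    972.2315     3,609.3002
P = 972.2315; D_Mac = 3.71239 half-year periods = 1.85619 yrs; D_mod = 1.75237 yrs.
DV01 ≈ 1.75237 × 972.2315 × 0.0001 = 0.170371.

R$0.17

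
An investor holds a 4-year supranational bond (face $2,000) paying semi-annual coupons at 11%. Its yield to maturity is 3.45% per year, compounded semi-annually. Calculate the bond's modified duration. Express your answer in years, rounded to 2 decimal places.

Periodic yield y = 0.01725. First find Macaulay duration:
  t   CF        PV=CF/(1+0.01725)^t    t·PV
  1       110.00       108.1347       108.1347
  2       110.00       106.3010       212.6020
  3       110.00       104.4984       313.4952
  4       110.00       102.7264       410.9054
  5       110.00       100.9844       504.9219
  6       110.00        99.2719       595.6316
  7       110.00        97.5885       683.1197
  8     2,110.00     1,840.1824    14,721.4590
  Σ                  2,559.6876    17,550.2695
P = 2,559.6876; Macaulay duration = 17,550.2695 / 2,559.6876 = 6.85641 half-year periods = 3.42821 years.
Modified duration = D_Mac / (1 + y) = 3.42821 / 1.01725 = 3.37007 years.

3.37 years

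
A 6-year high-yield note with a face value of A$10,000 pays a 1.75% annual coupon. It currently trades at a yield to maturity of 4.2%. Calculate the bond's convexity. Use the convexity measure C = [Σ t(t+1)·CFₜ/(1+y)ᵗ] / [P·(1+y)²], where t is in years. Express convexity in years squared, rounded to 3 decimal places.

36.345

With y = 0.042:
  t   CF        PV=CF/(1+0.042)^t    t·PV        t(t+1)·PV
  1       175.00       167.9463       167.9463         335.8925
  2       175.00       161.1768       322.3537         967.0610
  3       175.00       154.6803       464.0408       1,856.1631
  4       175.00       148.4455       593.7822       2,968.9109
  5       175.00       142.4621       712.3107       4,273.8641
  6    10,175.00     7,949.2857    47,695.7140     333,869.9980
  Σ                  8,723.9967    49,956.1476     344,271.8896
P = 8,723.9967.
Convexity = Σ t(t+1)·PV / [P·(1+y)²] = 344,271.8896 / (8,723.9967 × 1.085764) = 36.34550.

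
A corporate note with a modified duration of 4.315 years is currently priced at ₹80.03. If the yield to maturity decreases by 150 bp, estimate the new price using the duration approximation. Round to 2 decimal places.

Duration approximation: ΔP/P ≈ -D_mod · Δy = -4.315 × (-0.015) = +0.064725.
New price ≈ 80.03 × (1 + 0.064725) = 85.20994175.

₹85.21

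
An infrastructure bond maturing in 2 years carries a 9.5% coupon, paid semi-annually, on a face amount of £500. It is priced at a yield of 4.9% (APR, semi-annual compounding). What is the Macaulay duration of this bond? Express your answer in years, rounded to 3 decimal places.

Periodic yield y = 0.0245. Discount each cash flow and weight by its period:
  t   CF        PV=CF/(1+0.0245)^t    t·PV
  1        23.75        23.1820        23.1820
  2        23.75        22.6277        45.2553
  3        23.75        22.0865        66.2596
  4       523.75       475.4186     1,901.6745
  Σ                    543.3149     2,036.3715
Price P = Σ PV = 543.3149.
Macaulay duration = Σ(t·PV) / P = 2,036.3715 / 543.3149 = 3.74805 half-year periods.
In years: 3.74805 / 2 = 1.87403 years.

1.874 years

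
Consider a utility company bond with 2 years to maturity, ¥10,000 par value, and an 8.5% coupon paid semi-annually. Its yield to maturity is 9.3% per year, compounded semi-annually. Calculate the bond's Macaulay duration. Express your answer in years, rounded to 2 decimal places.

1.88 years

Periodic yield y = 0.0465. Discount each cash flow and weight by its period:
  t   CF        PV=CF/(1+0.0465)^t    t·PV
  1       425.00       406.1156       406.1156
  2       425.00       388.0704       776.1407
  3       425.00       370.8269     1,112.4807
  4    10,425.00     8,691.9883    34,767.9532
  Σ                  9,857.0012    37,062.6902
Price P = Σ PV = 9,857.0012.
Macaulay duration = Σ(t·PV) / P = 37,062.6902 / 9,857.0012 = 3.76004 half-year periods.
In years: 3.76004 / 2 = 1.88002 years.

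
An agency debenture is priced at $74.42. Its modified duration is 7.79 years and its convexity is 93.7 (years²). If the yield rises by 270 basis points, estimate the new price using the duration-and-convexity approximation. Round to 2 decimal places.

Duration effect: -D_mod·Δy = -7.79 × (+0.027) = -0.210330
Convexity effect: ½·C·(Δy)² = 0.5 × 93.7 × (0.027)² = +0.03415365
ΔP/P ≈ -0.210330 + 0.03415365 = -0.17617635
New price ≈ 74.42 × (1 - 0.17617635) = 61.308956033.

$61.31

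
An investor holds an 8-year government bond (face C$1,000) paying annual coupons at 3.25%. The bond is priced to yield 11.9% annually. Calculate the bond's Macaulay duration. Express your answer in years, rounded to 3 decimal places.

Periodic yield y = 0.119. Discount each cash flow and weight by its year:
  t   CF        PV=CF/(1+0.119)^t    t·PV
  1        32.50        29.0438        29.0438
  2        32.50        25.9551        51.9103
  3        32.50        23.1949        69.5848
  4        32.50        20.7283        82.9131
  5        32.50        18.5239        92.6196
  6        32.50        16.5540        99.3240
  7        32.50        14.7936       103.5549
  8     1,032.50       420.0001     3,360.0006
  Σ                    568.7937     3,888.9510
Price P = Σ PV = 568.7937.
Macaulay duration = Σ(t·PV) / P = 3,888.9510 / 568.7937 = 6.83719 years.

6.837 years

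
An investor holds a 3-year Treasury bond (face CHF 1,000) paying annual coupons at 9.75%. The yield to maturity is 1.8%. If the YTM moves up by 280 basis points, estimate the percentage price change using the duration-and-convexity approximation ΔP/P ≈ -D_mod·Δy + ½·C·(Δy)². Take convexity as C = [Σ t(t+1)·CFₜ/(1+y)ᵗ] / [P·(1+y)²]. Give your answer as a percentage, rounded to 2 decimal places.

With y = 0.018:
  t   CF        PV=CF/(1+0.018)^t    t·PV        t(t+1)·PV
  1        97.50        95.7760        95.7760         191.5521
  2        97.50        94.0825       188.1651         564.4953
  3     1,097.50     1,040.3062     3,120.9187      12,483.6746
  Σ                  1,230.1648     3,404.8598      13,239.7220
P = 1,230.1648; D_Mac = 2.76781 yrs; D_mod = 2.71887 yrs; C = 10.38532.
Duration effect: -2.71887 × (+0.028) = -0.076128
Convexity effect: 0.5 × 10.38532 × (0.028)² = +0.0040710
ΔP/P ≈ -0.076128 + 0.0040710 = -0.072057 = -7.2057%.

-7.21%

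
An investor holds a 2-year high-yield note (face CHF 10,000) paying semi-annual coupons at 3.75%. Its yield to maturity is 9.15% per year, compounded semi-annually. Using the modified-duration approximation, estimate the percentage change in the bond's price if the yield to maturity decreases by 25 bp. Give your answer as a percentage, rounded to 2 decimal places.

Periodic yield y = 0.04575. Modified duration first:
  t   CF        PV=CF/(1+0.04575)^t    t·PV
  1       187.50       179.2972       179.2972
  2       187.50       171.4532       342.9063
  3       187.50       163.9524       491.8571
  4    10,187.50     8,518.3627    34,073.4509
  Σ                  9,033.0654    35,087.5114
P = 9,033.0654; D_Mac = 3.88434 half-year periods = 1.94217 yrs; D_mod = 1.94217/(1+0.04575) = 1.85720 yrs.
ΔP/P ≈ -D_mod · Δy = -1.85720 × (-0.0025) = +0.004643 = +0.4643%.

+0.46%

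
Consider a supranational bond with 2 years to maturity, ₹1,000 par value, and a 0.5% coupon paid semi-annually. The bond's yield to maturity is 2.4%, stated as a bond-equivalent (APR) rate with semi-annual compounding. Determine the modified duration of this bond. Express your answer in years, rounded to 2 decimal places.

1.97 years

Periodic yield y = 0.012. First find Macaulay duration:
  t   CF        PV=CF/(1+0.012)^t    t·PV
  1         2.50         2.4704         2.4704
  2         2.50         2.4411         4.8821
  3         2.50         2.4121         7.2364
  4     1,002.50       955.7897     3,823.1587
  Σ                    963.1132     3,837.7475
P = 963.1132; Macaulay duration = 3,837.7475 / 963.1132 = 3.98473 half-year periods = 1.99237 years.
Modified duration = D_Mac / (1 + y) = 1.99237 / 1.012 = 1.96874 years.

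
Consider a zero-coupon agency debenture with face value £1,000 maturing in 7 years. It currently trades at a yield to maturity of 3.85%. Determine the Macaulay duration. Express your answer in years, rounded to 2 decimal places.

A zero-coupon bond has a single cash flow at maturity, so its Macaulay duration equals its maturity: 7 years.

7.00 years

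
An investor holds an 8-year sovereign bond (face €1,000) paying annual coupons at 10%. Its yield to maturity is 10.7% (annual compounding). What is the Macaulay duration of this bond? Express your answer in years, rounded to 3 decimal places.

Periodic yield y = 0.107. Discount each cash flow and weight by its year:
  t   CF        PV=CF/(1+0.107)^t    t·PV
  1       100.00        90.3342        90.3342
  2       100.00        81.6027       163.2055
  3       100.00        73.7152       221.1456
  4       100.00        66.5901       266.3603
  5       100.00        60.1536       300.7682
  6       100.00        54.3393       326.0360
  7       100.00        49.0870       343.6091
  8     1,100.00       487.7662     3,902.1297
  Σ                    963.5885     5,613.5887
Price P = Σ PV = 963.5885.
Macaulay duration = Σ(t·PV) / P = 5,613.5887 / 963.5885 = 5.82571 years.

5.826 years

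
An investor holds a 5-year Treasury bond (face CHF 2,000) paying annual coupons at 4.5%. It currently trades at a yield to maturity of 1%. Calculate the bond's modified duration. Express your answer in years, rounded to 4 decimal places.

4.5771 years

Periodic yield y = 0.01. First find Macaulay duration:
  t   CF        PV=CF/(1+0.01)^t    t·PV
  1        90.00        89.1089        89.1089
  2        90.00        88.2266       176.4533
  3        90.00        87.3531       262.0593
  4        90.00        86.4882       345.9529
  5     2,090.00     1,988.5633     9,942.8164
  Σ                  2,339.7402    10,816.3909
P = 2,339.7402; Macaulay duration = 10,816.3909 / 2,339.7402 = 4.62290 years.
Modified duration = D_Mac / (1 + y) = 4.62290 / 1.01 = 4.57713 years.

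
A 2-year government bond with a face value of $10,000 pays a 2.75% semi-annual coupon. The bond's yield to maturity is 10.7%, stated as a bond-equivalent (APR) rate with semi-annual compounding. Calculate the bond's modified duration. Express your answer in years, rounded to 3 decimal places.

Periodic yield y = 0.0535. First find Macaulay duration:
  t   CF        PV=CF/(1+0.0535)^t    t·PV
  1       137.50       130.5173       130.5173
  2       137.50       123.8892       247.7785
  3       137.50       117.5978       352.7933
  4    10,137.50     8,229.8649    32,919.4597
  Σ                  8,601.8693    33,650.5488
P = 8,601.8693; Macaulay duration = 33,650.5488 / 8,601.8693 = 3.91200 half-year periods = 1.95600 years.
Modified duration = D_Mac / (1 + y) = 1.95600 / 1.0535 = 1.85667 years.

1.857 years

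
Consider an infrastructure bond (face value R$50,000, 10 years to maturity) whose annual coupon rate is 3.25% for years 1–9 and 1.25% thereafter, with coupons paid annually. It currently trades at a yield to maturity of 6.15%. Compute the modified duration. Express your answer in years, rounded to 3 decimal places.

7.984 years

Periodic yield y = 0.0615. First find Macaulay duration:
  t   CF        PV=CF/(1+0.0615)^t    t·PV
  1     1,625.00     1,530.8526     1,530.8526
  2     1,625.00     1,442.1597     2,884.3195
  3     1,625.00     1,358.6055     4,075.8165
  4     1,625.00     1,279.8921     5,119.5686
  5     1,625.00     1,205.7392     6,028.6959
  6     1,625.00     1,135.8824     6,815.2945
  7     1,625.00     1,070.0729     7,490.5105
  8     1,625.00     1,008.0762     8,064.6099
  9     1,625.00       949.6714     8,547.0430
  10   50,625.00    27,871.8022   278,718.0220
  Σ                 38,852.7543   329,274.7328
P = 38,852.7543; Macaulay duration = 329,274.7328 / 38,852.7543 = 8.47494 years.
Modified duration = D_Mac / (1 + y) = 8.47494 / 1.0615 = 7.98393 years.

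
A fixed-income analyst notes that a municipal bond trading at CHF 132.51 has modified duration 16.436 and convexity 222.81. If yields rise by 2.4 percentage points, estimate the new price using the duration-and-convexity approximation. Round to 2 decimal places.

CHF 88.74

Duration effect: -D_mod·Δy = -16.436 × (+0.024) = -0.394464
Convexity effect: ½·C·(Δy)² = 0.5 × 222.81 × (0.024)² = +0.06416928
ΔP/P ≈ -0.394464 + 0.06416928 = -0.33029472
New price ≈ 132.51 × (1 - 0.33029472) = 88.7426466528.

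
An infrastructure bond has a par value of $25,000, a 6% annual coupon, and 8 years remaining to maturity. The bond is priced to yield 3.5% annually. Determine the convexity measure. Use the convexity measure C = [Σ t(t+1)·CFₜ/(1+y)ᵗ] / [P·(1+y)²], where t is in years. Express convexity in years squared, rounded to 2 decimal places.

With y = 0.035:
  t   CF        PV=CF/(1+0.035)^t    t·PV        t(t+1)·PV
  1     1,500.00     1,449.2754     1,449.2754       2,898.5507
  2     1,500.00     1,400.2661     2,800.5321       8,401.5963
  3     1,500.00     1,352.9141     4,058.7422      16,234.9687
  4     1,500.00     1,307.1633     5,228.6534      26,143.2668
  5     1,500.00     1,262.9598     6,314.7988      37,888.7925
  6     1,500.00     1,220.2510     7,321.5058      51,250.5406
  7     1,500.00     1,178.9864     8,252.9051      66,023.2407
  8    26,500.00    20,124.4062   160,995.2499   1,448,957.2493
  Σ                 29,296.2222   196,421.6626   1,657,798.2056
P = 29,296.2222.
Convexity = Σ t(t+1)·PV / [P·(1+y)²] = 1,657,798.2056 / (29,296.2222 × 1.071225) = 52.82498.

52.82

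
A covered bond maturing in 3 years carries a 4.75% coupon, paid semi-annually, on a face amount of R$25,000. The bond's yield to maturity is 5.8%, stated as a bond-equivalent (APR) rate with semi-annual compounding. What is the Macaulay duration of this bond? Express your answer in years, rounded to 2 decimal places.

2.83 years

Periodic yield y = 0.029. Discount each cash flow and weight by its period:
  t   CF        PV=CF/(1+0.029)^t    t·PV
  1       593.75       577.0165       577.0165
  2       593.75       560.7546     1,121.5093
  3       593.75       544.9511     1,634.8532
  4       593.75       529.5929     2,118.3715
  5       593.75       514.6675     2,573.3375
  6    25,593.75    21,559.6484   129,357.8907
  Σ                 24,286.6310   137,382.9786
Price P = Σ PV = 24,286.6310.
Macaulay duration = Σ(t·PV) / P = 137,382.9786 / 24,286.6310 = 5.65673 half-year periods.
In years: 5.65673 / 2 = 2.82837 years.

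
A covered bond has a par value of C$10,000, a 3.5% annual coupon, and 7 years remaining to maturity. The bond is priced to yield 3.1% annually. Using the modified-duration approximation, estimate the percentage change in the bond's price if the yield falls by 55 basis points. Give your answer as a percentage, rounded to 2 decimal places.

Periodic yield y = 0.031. Modified duration first:
  t   CF        PV=CF/(1+0.031)^t    t·PV
  1       350.00       339.4762       339.4762
  2       350.00       329.2689       658.5378
  3       350.00       319.3685       958.1054
  4       350.00       309.7657     1,239.0630
  5       350.00       300.4517     1,502.2587
  6       350.00       291.4178     1,748.5067
  7    10,350.00     8,358.5259    58,509.6813
  Σ                 10,248.2748    64,955.6292
P = 10,248.2748; D_Mac = 6.33820 yrs; D_mod = 6.33820/(1+0.031) = 6.14762 yrs.
ΔP/P ≈ -D_mod · Δy = -6.14762 × (-0.0055) = +0.033812 = +3.3812%.

+3.38%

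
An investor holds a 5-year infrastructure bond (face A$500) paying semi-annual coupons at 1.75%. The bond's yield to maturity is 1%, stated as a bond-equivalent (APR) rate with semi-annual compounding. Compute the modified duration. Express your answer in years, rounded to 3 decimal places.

4.790 years

Periodic yield y = 0.005. First find Macaulay duration:
  t   CF        PV=CF/(1+0.005)^t    t·PV
  1        4.375         4.3532         4.3532
  2        4.375         4.3316         8.6632
  3        4.375         4.3100        12.9301
  4        4.375         4.2886        17.1543
  5        4.375         4.2672        21.3362
  6        4.375         4.2460        25.4761
  7        4.375         4.2249        29.5742
  8        4.375         4.2039        33.6310
  9        4.375         4.1830        37.6466
  10     504.375       479.8361     4,798.3612
  Σ                    518.2445     4,989.1262
P = 518.2445; Macaulay duration = 4,989.1262 / 518.2445 = 9.62697 half-year periods = 4.81349 years.
Modified duration = D_Mac / (1 + y) = 4.81349 / 1.005 = 4.78954 years.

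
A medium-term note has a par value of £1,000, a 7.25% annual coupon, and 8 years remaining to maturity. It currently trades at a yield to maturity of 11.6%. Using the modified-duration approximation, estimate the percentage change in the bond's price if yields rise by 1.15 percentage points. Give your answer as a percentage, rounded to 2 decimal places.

Periodic yield y = 0.116. Modified duration first:
  t   CF        PV=CF/(1+0.116)^t    t·PV
  1        72.50        64.9642        64.9642
  2        72.50        58.2116       116.4232
  3        72.50        52.1609       156.4828
  4        72.50        46.7392       186.9568
  5        72.50        41.8810       209.4050
  6        72.50        37.5278       225.1667
  7        72.50        33.6270       235.3893
  8     1,072.50       445.7422     3,565.9375
  Σ                    780.8539     4,760.7255
P = 780.8539; D_Mac = 6.09682 yrs; D_mod = 6.09682/(1+0.116) = 5.46310 yrs.
ΔP/P ≈ -D_mod · Δy = -5.46310 × (+0.0115) = -0.062826 = -6.2826%.

-6.28%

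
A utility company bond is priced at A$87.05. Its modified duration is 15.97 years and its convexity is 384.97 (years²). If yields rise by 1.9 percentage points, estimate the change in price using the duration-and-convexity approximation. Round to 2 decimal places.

-A$20.36

Duration effect: -D_mod·Δy = -15.97 × (+0.019) = -0.303430
Convexity effect: ½·C·(Δy)² = 0.5 × 384.97 × (0.019)² = +0.069487085
ΔP/P ≈ -0.303430 + 0.069487085 = -0.233942915
ΔP ≈ 87.05 × (-0.233942915) = -20.36473075075.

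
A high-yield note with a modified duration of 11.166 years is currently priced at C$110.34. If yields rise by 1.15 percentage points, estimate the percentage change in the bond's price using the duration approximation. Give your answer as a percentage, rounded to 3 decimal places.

Duration approximation: ΔP/P ≈ -D_mod · Δy = -11.166 × (+0.0115) = -0.128409.
As a percentage: -12.8409%.

-12.841%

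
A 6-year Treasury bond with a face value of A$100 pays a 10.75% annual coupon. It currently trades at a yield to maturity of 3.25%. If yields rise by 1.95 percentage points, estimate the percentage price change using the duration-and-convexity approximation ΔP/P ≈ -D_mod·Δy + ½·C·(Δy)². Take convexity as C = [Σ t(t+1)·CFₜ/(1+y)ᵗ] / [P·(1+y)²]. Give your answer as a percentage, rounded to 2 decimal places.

With y = 0.0325:
  t   CF        PV=CF/(1+0.0325)^t    t·PV        t(t+1)·PV
  1        10.75        10.4116        10.4116          20.8232
  2        10.75        10.0839        20.1678          60.5034
  3        10.75         9.7665        29.2995         117.1978
  4        10.75         9.4591        37.8363         189.1813
  5        10.75         9.1613        45.8066         274.8397
  6       110.75        91.4120       548.4722       3,839.3054
  Σ                    140.2944       691.9939       4,501.8508
P = 140.2944; D_Mac = 4.93244 yrs; D_mod = 4.77718 yrs; C = 30.10028.
Duration effect: -4.77718 × (+0.0195) = -0.093155
Convexity effect: 0.5 × 30.10028 × (0.0195)² = +0.0057228
ΔP/P ≈ -0.093155 + 0.0057228 = -0.087432 = -8.7432%.

-8.74%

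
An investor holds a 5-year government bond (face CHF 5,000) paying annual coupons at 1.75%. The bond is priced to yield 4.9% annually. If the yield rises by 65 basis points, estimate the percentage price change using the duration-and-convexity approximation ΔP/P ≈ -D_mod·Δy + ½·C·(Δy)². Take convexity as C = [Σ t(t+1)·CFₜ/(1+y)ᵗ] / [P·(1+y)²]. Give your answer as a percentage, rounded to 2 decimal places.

-2.93%

With y = 0.049:
  t   CF        PV=CF/(1+0.049)^t    t·PV        t(t+1)·PV
  1        87.50        83.4128        83.4128         166.8255
  2        87.50        79.5165       159.0329         477.0988
  3        87.50        75.8022       227.4065         909.6259
  4        87.50        72.2614       289.0454       1,445.2271
  5     5,087.50     4,005.2256    20,026.1279     120,156.7674
  Σ                  4,316.2183    20,785.0255     123,155.5448
P = 4,316.2183; D_Mac = 4.81556 yrs; D_mod = 4.59062 yrs; C = 25.92983.
Duration effect: -4.59062 × (+0.0065) = -0.029839
Convexity effect: 0.5 × 25.92983 × (0.0065)² = +0.0005478
ΔP/P ≈ -0.029839 + 0.0005478 = -0.029291 = -2.9291%.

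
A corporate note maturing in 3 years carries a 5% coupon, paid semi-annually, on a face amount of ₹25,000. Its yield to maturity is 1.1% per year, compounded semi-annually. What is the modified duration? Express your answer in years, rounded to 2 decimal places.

Periodic yield y = 0.0055. First find Macaulay duration:
  t   CF        PV=CF/(1+0.0055)^t    t·PV
  1       625.00       621.5813       621.5813
  2       625.00       618.1813     1,236.3626
  3       625.00       614.7999     1,844.3997
  4       625.00       611.4370     2,445.7480
  5       625.00       608.0925     3,040.4625
  6    25,625.00    24,795.4175   148,772.5047
  Σ                 27,869.5095   157,961.0588
P = 27,869.5095; Macaulay duration = 157,961.0588 / 27,869.5095 = 5.66788 half-year periods = 2.83394 years.
Modified duration = D_Mac / (1 + y) = 2.83394 / 1.0055 = 2.81844 years.

2.82 years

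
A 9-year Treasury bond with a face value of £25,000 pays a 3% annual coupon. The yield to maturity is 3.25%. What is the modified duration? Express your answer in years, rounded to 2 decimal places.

7.76 years

Periodic yield y = 0.0325. First find Macaulay duration:
  t   CF        PV=CF/(1+0.0325)^t    t·PV
  1       750.00       726.3923       726.3923
  2       750.00       703.5276     1,407.0552
  3       750.00       681.3827     2,044.1480
  4       750.00       659.9348     2,639.7391
  5       750.00       639.1620     3,195.8101
  6       750.00       619.0431     3,714.2587
  7       750.00       599.5575     4,196.9025
  8       750.00       580.6852     4,645.4819
  9    25,750.00    19,309.3071   173,783.7642
  Σ                 24,518.9923   196,353.5520
P = 24,518.9923; Macaulay duration = 196,353.5520 / 24,518.9923 = 8.00822 years.
Modified duration = D_Mac / (1 + y) = 8.00822 / 1.0325 = 7.75615 years.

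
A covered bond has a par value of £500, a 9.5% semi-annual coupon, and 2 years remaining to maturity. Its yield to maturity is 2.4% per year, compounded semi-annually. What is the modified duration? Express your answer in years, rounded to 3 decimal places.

1.855 years

Periodic yield y = 0.012. First find Macaulay duration:
  t   CF        PV=CF/(1+0.012)^t    t·PV
  1        23.75        23.4684        23.4684
  2        23.75        23.1901        46.3802
  3        23.75        22.9151        68.7454
  4       523.75       499.3465     1,997.3859
  Σ                    568.9201     2,135.9798
P = 568.9201; Macaulay duration = 2,135.9798 / 568.9201 = 3.75445 half-year periods = 1.87722 years.
Modified duration = D_Mac / (1 + y) = 1.87722 / 1.012 = 1.85496 years.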